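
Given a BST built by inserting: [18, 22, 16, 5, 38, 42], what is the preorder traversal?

Tree insertion order: [18, 22, 16, 5, 38, 42]
Tree (level-order array): [18, 16, 22, 5, None, None, 38, None, None, None, 42]
Preorder traversal: [18, 16, 5, 22, 38, 42]


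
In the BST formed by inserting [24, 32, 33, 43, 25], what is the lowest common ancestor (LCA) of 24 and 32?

Tree insertion order: [24, 32, 33, 43, 25]
Tree (level-order array): [24, None, 32, 25, 33, None, None, None, 43]
In a BST, the LCA of p=24, q=32 is the first node v on the
root-to-leaf path with p <= v <= q (go left if both < v, right if both > v).
Walk from root:
  at 24: 24 <= 24 <= 32, this is the LCA
LCA = 24


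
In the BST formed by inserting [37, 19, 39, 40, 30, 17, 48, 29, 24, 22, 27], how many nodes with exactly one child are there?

Tree built from: [37, 19, 39, 40, 30, 17, 48, 29, 24, 22, 27]
Tree (level-order array): [37, 19, 39, 17, 30, None, 40, None, None, 29, None, None, 48, 24, None, None, None, 22, 27]
Rule: These are nodes with exactly 1 non-null child.
Per-node child counts:
  node 37: 2 child(ren)
  node 19: 2 child(ren)
  node 17: 0 child(ren)
  node 30: 1 child(ren)
  node 29: 1 child(ren)
  node 24: 2 child(ren)
  node 22: 0 child(ren)
  node 27: 0 child(ren)
  node 39: 1 child(ren)
  node 40: 1 child(ren)
  node 48: 0 child(ren)
Matching nodes: [30, 29, 39, 40]
Count of nodes with exactly one child: 4


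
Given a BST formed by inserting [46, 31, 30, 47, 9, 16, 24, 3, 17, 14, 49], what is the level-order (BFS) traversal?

Tree insertion order: [46, 31, 30, 47, 9, 16, 24, 3, 17, 14, 49]
Tree (level-order array): [46, 31, 47, 30, None, None, 49, 9, None, None, None, 3, 16, None, None, 14, 24, None, None, 17]
BFS from the root, enqueuing left then right child of each popped node:
  queue [46] -> pop 46, enqueue [31, 47], visited so far: [46]
  queue [31, 47] -> pop 31, enqueue [30], visited so far: [46, 31]
  queue [47, 30] -> pop 47, enqueue [49], visited so far: [46, 31, 47]
  queue [30, 49] -> pop 30, enqueue [9], visited so far: [46, 31, 47, 30]
  queue [49, 9] -> pop 49, enqueue [none], visited so far: [46, 31, 47, 30, 49]
  queue [9] -> pop 9, enqueue [3, 16], visited so far: [46, 31, 47, 30, 49, 9]
  queue [3, 16] -> pop 3, enqueue [none], visited so far: [46, 31, 47, 30, 49, 9, 3]
  queue [16] -> pop 16, enqueue [14, 24], visited so far: [46, 31, 47, 30, 49, 9, 3, 16]
  queue [14, 24] -> pop 14, enqueue [none], visited so far: [46, 31, 47, 30, 49, 9, 3, 16, 14]
  queue [24] -> pop 24, enqueue [17], visited so far: [46, 31, 47, 30, 49, 9, 3, 16, 14, 24]
  queue [17] -> pop 17, enqueue [none], visited so far: [46, 31, 47, 30, 49, 9, 3, 16, 14, 24, 17]
Result: [46, 31, 47, 30, 49, 9, 3, 16, 14, 24, 17]


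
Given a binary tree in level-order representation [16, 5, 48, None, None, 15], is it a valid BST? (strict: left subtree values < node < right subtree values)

Level-order array: [16, 5, 48, None, None, 15]
Validate using subtree bounds (lo, hi): at each node, require lo < value < hi,
then recurse left with hi=value and right with lo=value.
Preorder trace (stopping at first violation):
  at node 16 with bounds (-inf, +inf): OK
  at node 5 with bounds (-inf, 16): OK
  at node 48 with bounds (16, +inf): OK
  at node 15 with bounds (16, 48): VIOLATION
Node 15 violates its bound: not (16 < 15 < 48).
Result: Not a valid BST


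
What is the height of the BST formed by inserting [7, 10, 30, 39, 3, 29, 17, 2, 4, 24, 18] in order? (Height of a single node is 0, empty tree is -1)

Insertion order: [7, 10, 30, 39, 3, 29, 17, 2, 4, 24, 18]
Tree (level-order array): [7, 3, 10, 2, 4, None, 30, None, None, None, None, 29, 39, 17, None, None, None, None, 24, 18]
Compute height bottom-up (empty subtree = -1):
  height(2) = 1 + max(-1, -1) = 0
  height(4) = 1 + max(-1, -1) = 0
  height(3) = 1 + max(0, 0) = 1
  height(18) = 1 + max(-1, -1) = 0
  height(24) = 1 + max(0, -1) = 1
  height(17) = 1 + max(-1, 1) = 2
  height(29) = 1 + max(2, -1) = 3
  height(39) = 1 + max(-1, -1) = 0
  height(30) = 1 + max(3, 0) = 4
  height(10) = 1 + max(-1, 4) = 5
  height(7) = 1 + max(1, 5) = 6
Height = 6


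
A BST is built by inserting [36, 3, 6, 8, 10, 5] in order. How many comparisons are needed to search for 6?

Search path for 6: 36 -> 3 -> 6
Found: True
Comparisons: 3


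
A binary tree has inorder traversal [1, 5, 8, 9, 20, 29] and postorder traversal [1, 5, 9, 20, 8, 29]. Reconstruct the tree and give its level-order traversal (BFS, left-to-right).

Inorder:   [1, 5, 8, 9, 20, 29]
Postorder: [1, 5, 9, 20, 8, 29]
Algorithm: postorder visits root last, so walk postorder right-to-left;
each value is the root of the current inorder slice — split it at that
value, recurse on the right subtree first, then the left.
Recursive splits:
  root=29; inorder splits into left=[1, 5, 8, 9, 20], right=[]
  root=8; inorder splits into left=[1, 5], right=[9, 20]
  root=20; inorder splits into left=[9], right=[]
  root=9; inorder splits into left=[], right=[]
  root=5; inorder splits into left=[1], right=[]
  root=1; inorder splits into left=[], right=[]
Reconstructed level-order: [29, 8, 5, 20, 1, 9]


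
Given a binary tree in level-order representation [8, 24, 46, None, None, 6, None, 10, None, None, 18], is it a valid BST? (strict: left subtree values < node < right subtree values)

Level-order array: [8, 24, 46, None, None, 6, None, 10, None, None, 18]
Validate using subtree bounds (lo, hi): at each node, require lo < value < hi,
then recurse left with hi=value and right with lo=value.
Preorder trace (stopping at first violation):
  at node 8 with bounds (-inf, +inf): OK
  at node 24 with bounds (-inf, 8): VIOLATION
Node 24 violates its bound: not (-inf < 24 < 8).
Result: Not a valid BST


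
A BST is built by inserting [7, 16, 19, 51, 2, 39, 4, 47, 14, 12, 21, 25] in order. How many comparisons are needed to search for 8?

Search path for 8: 7 -> 16 -> 14 -> 12
Found: False
Comparisons: 4


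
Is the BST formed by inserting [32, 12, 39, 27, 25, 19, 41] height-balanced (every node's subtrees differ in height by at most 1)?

Tree (level-order array): [32, 12, 39, None, 27, None, 41, 25, None, None, None, 19]
Definition: a tree is height-balanced if, at every node, |h(left) - h(right)| <= 1 (empty subtree has height -1).
Bottom-up per-node check:
  node 19: h_left=-1, h_right=-1, diff=0 [OK], height=0
  node 25: h_left=0, h_right=-1, diff=1 [OK], height=1
  node 27: h_left=1, h_right=-1, diff=2 [FAIL (|1--1|=2 > 1)], height=2
  node 12: h_left=-1, h_right=2, diff=3 [FAIL (|-1-2|=3 > 1)], height=3
  node 41: h_left=-1, h_right=-1, diff=0 [OK], height=0
  node 39: h_left=-1, h_right=0, diff=1 [OK], height=1
  node 32: h_left=3, h_right=1, diff=2 [FAIL (|3-1|=2 > 1)], height=4
Node 27 violates the condition: |1 - -1| = 2 > 1.
Result: Not balanced


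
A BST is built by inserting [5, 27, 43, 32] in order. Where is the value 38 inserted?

Starting tree (level order): [5, None, 27, None, 43, 32]
Insertion path: 5 -> 27 -> 43 -> 32
Result: insert 38 as right child of 32
Final tree (level order): [5, None, 27, None, 43, 32, None, None, 38]


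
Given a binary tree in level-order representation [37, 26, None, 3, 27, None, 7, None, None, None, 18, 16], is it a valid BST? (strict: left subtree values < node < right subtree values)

Level-order array: [37, 26, None, 3, 27, None, 7, None, None, None, 18, 16]
Validate using subtree bounds (lo, hi): at each node, require lo < value < hi,
then recurse left with hi=value and right with lo=value.
Preorder trace (stopping at first violation):
  at node 37 with bounds (-inf, +inf): OK
  at node 26 with bounds (-inf, 37): OK
  at node 3 with bounds (-inf, 26): OK
  at node 7 with bounds (3, 26): OK
  at node 18 with bounds (7, 26): OK
  at node 16 with bounds (7, 18): OK
  at node 27 with bounds (26, 37): OK
No violation found at any node.
Result: Valid BST


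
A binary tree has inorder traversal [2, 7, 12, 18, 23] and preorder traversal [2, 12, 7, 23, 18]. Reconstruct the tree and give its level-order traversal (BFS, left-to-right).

Inorder:  [2, 7, 12, 18, 23]
Preorder: [2, 12, 7, 23, 18]
Algorithm: preorder visits root first, so consume preorder in order;
for each root, split the current inorder slice at that value into
left-subtree inorder and right-subtree inorder, then recurse.
Recursive splits:
  root=2; inorder splits into left=[], right=[7, 12, 18, 23]
  root=12; inorder splits into left=[7], right=[18, 23]
  root=7; inorder splits into left=[], right=[]
  root=23; inorder splits into left=[18], right=[]
  root=18; inorder splits into left=[], right=[]
Reconstructed level-order: [2, 12, 7, 23, 18]


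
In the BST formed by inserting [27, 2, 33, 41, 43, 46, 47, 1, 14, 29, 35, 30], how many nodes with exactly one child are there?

Tree built from: [27, 2, 33, 41, 43, 46, 47, 1, 14, 29, 35, 30]
Tree (level-order array): [27, 2, 33, 1, 14, 29, 41, None, None, None, None, None, 30, 35, 43, None, None, None, None, None, 46, None, 47]
Rule: These are nodes with exactly 1 non-null child.
Per-node child counts:
  node 27: 2 child(ren)
  node 2: 2 child(ren)
  node 1: 0 child(ren)
  node 14: 0 child(ren)
  node 33: 2 child(ren)
  node 29: 1 child(ren)
  node 30: 0 child(ren)
  node 41: 2 child(ren)
  node 35: 0 child(ren)
  node 43: 1 child(ren)
  node 46: 1 child(ren)
  node 47: 0 child(ren)
Matching nodes: [29, 43, 46]
Count of nodes with exactly one child: 3


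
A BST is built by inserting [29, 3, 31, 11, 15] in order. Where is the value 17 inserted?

Starting tree (level order): [29, 3, 31, None, 11, None, None, None, 15]
Insertion path: 29 -> 3 -> 11 -> 15
Result: insert 17 as right child of 15
Final tree (level order): [29, 3, 31, None, 11, None, None, None, 15, None, 17]


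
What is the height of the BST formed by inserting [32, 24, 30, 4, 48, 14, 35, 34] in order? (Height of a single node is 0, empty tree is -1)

Insertion order: [32, 24, 30, 4, 48, 14, 35, 34]
Tree (level-order array): [32, 24, 48, 4, 30, 35, None, None, 14, None, None, 34]
Compute height bottom-up (empty subtree = -1):
  height(14) = 1 + max(-1, -1) = 0
  height(4) = 1 + max(-1, 0) = 1
  height(30) = 1 + max(-1, -1) = 0
  height(24) = 1 + max(1, 0) = 2
  height(34) = 1 + max(-1, -1) = 0
  height(35) = 1 + max(0, -1) = 1
  height(48) = 1 + max(1, -1) = 2
  height(32) = 1 + max(2, 2) = 3
Height = 3


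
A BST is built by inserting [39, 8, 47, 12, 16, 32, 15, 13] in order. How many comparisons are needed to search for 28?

Search path for 28: 39 -> 8 -> 12 -> 16 -> 32
Found: False
Comparisons: 5


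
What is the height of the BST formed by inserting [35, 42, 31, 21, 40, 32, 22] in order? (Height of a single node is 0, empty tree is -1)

Insertion order: [35, 42, 31, 21, 40, 32, 22]
Tree (level-order array): [35, 31, 42, 21, 32, 40, None, None, 22]
Compute height bottom-up (empty subtree = -1):
  height(22) = 1 + max(-1, -1) = 0
  height(21) = 1 + max(-1, 0) = 1
  height(32) = 1 + max(-1, -1) = 0
  height(31) = 1 + max(1, 0) = 2
  height(40) = 1 + max(-1, -1) = 0
  height(42) = 1 + max(0, -1) = 1
  height(35) = 1 + max(2, 1) = 3
Height = 3


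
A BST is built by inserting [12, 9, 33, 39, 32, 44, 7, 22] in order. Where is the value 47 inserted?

Starting tree (level order): [12, 9, 33, 7, None, 32, 39, None, None, 22, None, None, 44]
Insertion path: 12 -> 33 -> 39 -> 44
Result: insert 47 as right child of 44
Final tree (level order): [12, 9, 33, 7, None, 32, 39, None, None, 22, None, None, 44, None, None, None, 47]


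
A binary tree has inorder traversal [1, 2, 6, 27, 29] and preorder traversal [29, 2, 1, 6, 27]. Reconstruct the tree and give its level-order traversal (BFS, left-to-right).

Inorder:  [1, 2, 6, 27, 29]
Preorder: [29, 2, 1, 6, 27]
Algorithm: preorder visits root first, so consume preorder in order;
for each root, split the current inorder slice at that value into
left-subtree inorder and right-subtree inorder, then recurse.
Recursive splits:
  root=29; inorder splits into left=[1, 2, 6, 27], right=[]
  root=2; inorder splits into left=[1], right=[6, 27]
  root=1; inorder splits into left=[], right=[]
  root=6; inorder splits into left=[], right=[27]
  root=27; inorder splits into left=[], right=[]
Reconstructed level-order: [29, 2, 1, 6, 27]


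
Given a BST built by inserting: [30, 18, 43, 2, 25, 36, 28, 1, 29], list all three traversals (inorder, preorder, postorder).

Tree insertion order: [30, 18, 43, 2, 25, 36, 28, 1, 29]
Tree (level-order array): [30, 18, 43, 2, 25, 36, None, 1, None, None, 28, None, None, None, None, None, 29]
Inorder (L, root, R): [1, 2, 18, 25, 28, 29, 30, 36, 43]
Preorder (root, L, R): [30, 18, 2, 1, 25, 28, 29, 43, 36]
Postorder (L, R, root): [1, 2, 29, 28, 25, 18, 36, 43, 30]


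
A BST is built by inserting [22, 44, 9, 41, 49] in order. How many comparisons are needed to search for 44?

Search path for 44: 22 -> 44
Found: True
Comparisons: 2


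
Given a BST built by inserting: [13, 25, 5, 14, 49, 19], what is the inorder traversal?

Tree insertion order: [13, 25, 5, 14, 49, 19]
Tree (level-order array): [13, 5, 25, None, None, 14, 49, None, 19]
Inorder traversal: [5, 13, 14, 19, 25, 49]


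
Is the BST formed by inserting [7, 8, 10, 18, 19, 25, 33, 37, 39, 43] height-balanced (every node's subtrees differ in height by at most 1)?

Tree (level-order array): [7, None, 8, None, 10, None, 18, None, 19, None, 25, None, 33, None, 37, None, 39, None, 43]
Definition: a tree is height-balanced if, at every node, |h(left) - h(right)| <= 1 (empty subtree has height -1).
Bottom-up per-node check:
  node 43: h_left=-1, h_right=-1, diff=0 [OK], height=0
  node 39: h_left=-1, h_right=0, diff=1 [OK], height=1
  node 37: h_left=-1, h_right=1, diff=2 [FAIL (|-1-1|=2 > 1)], height=2
  node 33: h_left=-1, h_right=2, diff=3 [FAIL (|-1-2|=3 > 1)], height=3
  node 25: h_left=-1, h_right=3, diff=4 [FAIL (|-1-3|=4 > 1)], height=4
  node 19: h_left=-1, h_right=4, diff=5 [FAIL (|-1-4|=5 > 1)], height=5
  node 18: h_left=-1, h_right=5, diff=6 [FAIL (|-1-5|=6 > 1)], height=6
  node 10: h_left=-1, h_right=6, diff=7 [FAIL (|-1-6|=7 > 1)], height=7
  node 8: h_left=-1, h_right=7, diff=8 [FAIL (|-1-7|=8 > 1)], height=8
  node 7: h_left=-1, h_right=8, diff=9 [FAIL (|-1-8|=9 > 1)], height=9
Node 37 violates the condition: |-1 - 1| = 2 > 1.
Result: Not balanced


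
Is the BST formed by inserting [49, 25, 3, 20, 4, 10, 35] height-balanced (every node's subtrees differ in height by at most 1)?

Tree (level-order array): [49, 25, None, 3, 35, None, 20, None, None, 4, None, None, 10]
Definition: a tree is height-balanced if, at every node, |h(left) - h(right)| <= 1 (empty subtree has height -1).
Bottom-up per-node check:
  node 10: h_left=-1, h_right=-1, diff=0 [OK], height=0
  node 4: h_left=-1, h_right=0, diff=1 [OK], height=1
  node 20: h_left=1, h_right=-1, diff=2 [FAIL (|1--1|=2 > 1)], height=2
  node 3: h_left=-1, h_right=2, diff=3 [FAIL (|-1-2|=3 > 1)], height=3
  node 35: h_left=-1, h_right=-1, diff=0 [OK], height=0
  node 25: h_left=3, h_right=0, diff=3 [FAIL (|3-0|=3 > 1)], height=4
  node 49: h_left=4, h_right=-1, diff=5 [FAIL (|4--1|=5 > 1)], height=5
Node 20 violates the condition: |1 - -1| = 2 > 1.
Result: Not balanced


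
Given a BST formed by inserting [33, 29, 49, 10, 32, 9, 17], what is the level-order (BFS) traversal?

Tree insertion order: [33, 29, 49, 10, 32, 9, 17]
Tree (level-order array): [33, 29, 49, 10, 32, None, None, 9, 17]
BFS from the root, enqueuing left then right child of each popped node:
  queue [33] -> pop 33, enqueue [29, 49], visited so far: [33]
  queue [29, 49] -> pop 29, enqueue [10, 32], visited so far: [33, 29]
  queue [49, 10, 32] -> pop 49, enqueue [none], visited so far: [33, 29, 49]
  queue [10, 32] -> pop 10, enqueue [9, 17], visited so far: [33, 29, 49, 10]
  queue [32, 9, 17] -> pop 32, enqueue [none], visited so far: [33, 29, 49, 10, 32]
  queue [9, 17] -> pop 9, enqueue [none], visited so far: [33, 29, 49, 10, 32, 9]
  queue [17] -> pop 17, enqueue [none], visited so far: [33, 29, 49, 10, 32, 9, 17]
Result: [33, 29, 49, 10, 32, 9, 17]


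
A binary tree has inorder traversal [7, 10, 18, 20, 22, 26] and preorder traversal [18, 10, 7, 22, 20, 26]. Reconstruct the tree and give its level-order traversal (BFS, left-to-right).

Inorder:  [7, 10, 18, 20, 22, 26]
Preorder: [18, 10, 7, 22, 20, 26]
Algorithm: preorder visits root first, so consume preorder in order;
for each root, split the current inorder slice at that value into
left-subtree inorder and right-subtree inorder, then recurse.
Recursive splits:
  root=18; inorder splits into left=[7, 10], right=[20, 22, 26]
  root=10; inorder splits into left=[7], right=[]
  root=7; inorder splits into left=[], right=[]
  root=22; inorder splits into left=[20], right=[26]
  root=20; inorder splits into left=[], right=[]
  root=26; inorder splits into left=[], right=[]
Reconstructed level-order: [18, 10, 22, 7, 20, 26]


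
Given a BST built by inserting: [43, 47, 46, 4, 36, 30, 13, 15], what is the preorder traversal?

Tree insertion order: [43, 47, 46, 4, 36, 30, 13, 15]
Tree (level-order array): [43, 4, 47, None, 36, 46, None, 30, None, None, None, 13, None, None, 15]
Preorder traversal: [43, 4, 36, 30, 13, 15, 47, 46]


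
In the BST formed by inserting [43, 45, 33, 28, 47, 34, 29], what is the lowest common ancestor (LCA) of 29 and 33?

Tree insertion order: [43, 45, 33, 28, 47, 34, 29]
Tree (level-order array): [43, 33, 45, 28, 34, None, 47, None, 29]
In a BST, the LCA of p=29, q=33 is the first node v on the
root-to-leaf path with p <= v <= q (go left if both < v, right if both > v).
Walk from root:
  at 43: both 29 and 33 < 43, go left
  at 33: 29 <= 33 <= 33, this is the LCA
LCA = 33


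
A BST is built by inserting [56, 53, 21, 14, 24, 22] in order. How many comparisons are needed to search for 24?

Search path for 24: 56 -> 53 -> 21 -> 24
Found: True
Comparisons: 4


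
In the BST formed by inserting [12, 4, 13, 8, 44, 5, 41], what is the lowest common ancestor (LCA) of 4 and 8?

Tree insertion order: [12, 4, 13, 8, 44, 5, 41]
Tree (level-order array): [12, 4, 13, None, 8, None, 44, 5, None, 41]
In a BST, the LCA of p=4, q=8 is the first node v on the
root-to-leaf path with p <= v <= q (go left if both < v, right if both > v).
Walk from root:
  at 12: both 4 and 8 < 12, go left
  at 4: 4 <= 4 <= 8, this is the LCA
LCA = 4


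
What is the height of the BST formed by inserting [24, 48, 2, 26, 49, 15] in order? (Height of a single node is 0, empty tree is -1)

Insertion order: [24, 48, 2, 26, 49, 15]
Tree (level-order array): [24, 2, 48, None, 15, 26, 49]
Compute height bottom-up (empty subtree = -1):
  height(15) = 1 + max(-1, -1) = 0
  height(2) = 1 + max(-1, 0) = 1
  height(26) = 1 + max(-1, -1) = 0
  height(49) = 1 + max(-1, -1) = 0
  height(48) = 1 + max(0, 0) = 1
  height(24) = 1 + max(1, 1) = 2
Height = 2


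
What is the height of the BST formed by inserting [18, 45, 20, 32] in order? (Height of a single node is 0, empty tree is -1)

Insertion order: [18, 45, 20, 32]
Tree (level-order array): [18, None, 45, 20, None, None, 32]
Compute height bottom-up (empty subtree = -1):
  height(32) = 1 + max(-1, -1) = 0
  height(20) = 1 + max(-1, 0) = 1
  height(45) = 1 + max(1, -1) = 2
  height(18) = 1 + max(-1, 2) = 3
Height = 3


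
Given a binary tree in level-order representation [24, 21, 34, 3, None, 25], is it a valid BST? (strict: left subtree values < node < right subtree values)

Level-order array: [24, 21, 34, 3, None, 25]
Validate using subtree bounds (lo, hi): at each node, require lo < value < hi,
then recurse left with hi=value and right with lo=value.
Preorder trace (stopping at first violation):
  at node 24 with bounds (-inf, +inf): OK
  at node 21 with bounds (-inf, 24): OK
  at node 3 with bounds (-inf, 21): OK
  at node 34 with bounds (24, +inf): OK
  at node 25 with bounds (24, 34): OK
No violation found at any node.
Result: Valid BST


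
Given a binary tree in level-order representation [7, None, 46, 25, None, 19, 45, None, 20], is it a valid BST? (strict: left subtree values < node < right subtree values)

Level-order array: [7, None, 46, 25, None, 19, 45, None, 20]
Validate using subtree bounds (lo, hi): at each node, require lo < value < hi,
then recurse left with hi=value and right with lo=value.
Preorder trace (stopping at first violation):
  at node 7 with bounds (-inf, +inf): OK
  at node 46 with bounds (7, +inf): OK
  at node 25 with bounds (7, 46): OK
  at node 19 with bounds (7, 25): OK
  at node 20 with bounds (19, 25): OK
  at node 45 with bounds (25, 46): OK
No violation found at any node.
Result: Valid BST


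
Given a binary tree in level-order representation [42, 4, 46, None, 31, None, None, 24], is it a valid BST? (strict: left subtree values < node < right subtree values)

Level-order array: [42, 4, 46, None, 31, None, None, 24]
Validate using subtree bounds (lo, hi): at each node, require lo < value < hi,
then recurse left with hi=value and right with lo=value.
Preorder trace (stopping at first violation):
  at node 42 with bounds (-inf, +inf): OK
  at node 4 with bounds (-inf, 42): OK
  at node 31 with bounds (4, 42): OK
  at node 24 with bounds (4, 31): OK
  at node 46 with bounds (42, +inf): OK
No violation found at any node.
Result: Valid BST


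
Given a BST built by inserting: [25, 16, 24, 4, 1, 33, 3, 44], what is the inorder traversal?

Tree insertion order: [25, 16, 24, 4, 1, 33, 3, 44]
Tree (level-order array): [25, 16, 33, 4, 24, None, 44, 1, None, None, None, None, None, None, 3]
Inorder traversal: [1, 3, 4, 16, 24, 25, 33, 44]


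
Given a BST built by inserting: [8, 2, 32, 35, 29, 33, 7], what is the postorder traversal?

Tree insertion order: [8, 2, 32, 35, 29, 33, 7]
Tree (level-order array): [8, 2, 32, None, 7, 29, 35, None, None, None, None, 33]
Postorder traversal: [7, 2, 29, 33, 35, 32, 8]


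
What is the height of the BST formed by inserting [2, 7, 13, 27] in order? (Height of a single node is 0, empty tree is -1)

Insertion order: [2, 7, 13, 27]
Tree (level-order array): [2, None, 7, None, 13, None, 27]
Compute height bottom-up (empty subtree = -1):
  height(27) = 1 + max(-1, -1) = 0
  height(13) = 1 + max(-1, 0) = 1
  height(7) = 1 + max(-1, 1) = 2
  height(2) = 1 + max(-1, 2) = 3
Height = 3


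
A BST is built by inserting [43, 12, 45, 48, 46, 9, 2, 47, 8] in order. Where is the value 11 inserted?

Starting tree (level order): [43, 12, 45, 9, None, None, 48, 2, None, 46, None, None, 8, None, 47]
Insertion path: 43 -> 12 -> 9
Result: insert 11 as right child of 9
Final tree (level order): [43, 12, 45, 9, None, None, 48, 2, 11, 46, None, None, 8, None, None, None, 47]


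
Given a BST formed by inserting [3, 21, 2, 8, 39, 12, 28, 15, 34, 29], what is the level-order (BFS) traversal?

Tree insertion order: [3, 21, 2, 8, 39, 12, 28, 15, 34, 29]
Tree (level-order array): [3, 2, 21, None, None, 8, 39, None, 12, 28, None, None, 15, None, 34, None, None, 29]
BFS from the root, enqueuing left then right child of each popped node:
  queue [3] -> pop 3, enqueue [2, 21], visited so far: [3]
  queue [2, 21] -> pop 2, enqueue [none], visited so far: [3, 2]
  queue [21] -> pop 21, enqueue [8, 39], visited so far: [3, 2, 21]
  queue [8, 39] -> pop 8, enqueue [12], visited so far: [3, 2, 21, 8]
  queue [39, 12] -> pop 39, enqueue [28], visited so far: [3, 2, 21, 8, 39]
  queue [12, 28] -> pop 12, enqueue [15], visited so far: [3, 2, 21, 8, 39, 12]
  queue [28, 15] -> pop 28, enqueue [34], visited so far: [3, 2, 21, 8, 39, 12, 28]
  queue [15, 34] -> pop 15, enqueue [none], visited so far: [3, 2, 21, 8, 39, 12, 28, 15]
  queue [34] -> pop 34, enqueue [29], visited so far: [3, 2, 21, 8, 39, 12, 28, 15, 34]
  queue [29] -> pop 29, enqueue [none], visited so far: [3, 2, 21, 8, 39, 12, 28, 15, 34, 29]
Result: [3, 2, 21, 8, 39, 12, 28, 15, 34, 29]


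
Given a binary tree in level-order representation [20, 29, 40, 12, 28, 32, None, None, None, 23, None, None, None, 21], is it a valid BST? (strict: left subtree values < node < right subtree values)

Level-order array: [20, 29, 40, 12, 28, 32, None, None, None, 23, None, None, None, 21]
Validate using subtree bounds (lo, hi): at each node, require lo < value < hi,
then recurse left with hi=value and right with lo=value.
Preorder trace (stopping at first violation):
  at node 20 with bounds (-inf, +inf): OK
  at node 29 with bounds (-inf, 20): VIOLATION
Node 29 violates its bound: not (-inf < 29 < 20).
Result: Not a valid BST


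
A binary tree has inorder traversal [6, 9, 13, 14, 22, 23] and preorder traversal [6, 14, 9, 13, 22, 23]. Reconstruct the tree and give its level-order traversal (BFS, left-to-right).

Inorder:  [6, 9, 13, 14, 22, 23]
Preorder: [6, 14, 9, 13, 22, 23]
Algorithm: preorder visits root first, so consume preorder in order;
for each root, split the current inorder slice at that value into
left-subtree inorder and right-subtree inorder, then recurse.
Recursive splits:
  root=6; inorder splits into left=[], right=[9, 13, 14, 22, 23]
  root=14; inorder splits into left=[9, 13], right=[22, 23]
  root=9; inorder splits into left=[], right=[13]
  root=13; inorder splits into left=[], right=[]
  root=22; inorder splits into left=[], right=[23]
  root=23; inorder splits into left=[], right=[]
Reconstructed level-order: [6, 14, 9, 22, 13, 23]


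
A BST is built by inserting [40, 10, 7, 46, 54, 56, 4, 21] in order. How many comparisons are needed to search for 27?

Search path for 27: 40 -> 10 -> 21
Found: False
Comparisons: 3


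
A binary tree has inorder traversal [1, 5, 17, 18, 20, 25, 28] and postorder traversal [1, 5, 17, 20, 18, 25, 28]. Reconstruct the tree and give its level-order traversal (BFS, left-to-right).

Inorder:   [1, 5, 17, 18, 20, 25, 28]
Postorder: [1, 5, 17, 20, 18, 25, 28]
Algorithm: postorder visits root last, so walk postorder right-to-left;
each value is the root of the current inorder slice — split it at that
value, recurse on the right subtree first, then the left.
Recursive splits:
  root=28; inorder splits into left=[1, 5, 17, 18, 20, 25], right=[]
  root=25; inorder splits into left=[1, 5, 17, 18, 20], right=[]
  root=18; inorder splits into left=[1, 5, 17], right=[20]
  root=20; inorder splits into left=[], right=[]
  root=17; inorder splits into left=[1, 5], right=[]
  root=5; inorder splits into left=[1], right=[]
  root=1; inorder splits into left=[], right=[]
Reconstructed level-order: [28, 25, 18, 17, 20, 5, 1]


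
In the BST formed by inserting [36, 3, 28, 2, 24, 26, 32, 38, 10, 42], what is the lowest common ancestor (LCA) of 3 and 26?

Tree insertion order: [36, 3, 28, 2, 24, 26, 32, 38, 10, 42]
Tree (level-order array): [36, 3, 38, 2, 28, None, 42, None, None, 24, 32, None, None, 10, 26]
In a BST, the LCA of p=3, q=26 is the first node v on the
root-to-leaf path with p <= v <= q (go left if both < v, right if both > v).
Walk from root:
  at 36: both 3 and 26 < 36, go left
  at 3: 3 <= 3 <= 26, this is the LCA
LCA = 3


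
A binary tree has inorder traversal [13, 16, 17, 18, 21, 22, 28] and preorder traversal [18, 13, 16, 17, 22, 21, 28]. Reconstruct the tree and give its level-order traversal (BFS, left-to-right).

Inorder:  [13, 16, 17, 18, 21, 22, 28]
Preorder: [18, 13, 16, 17, 22, 21, 28]
Algorithm: preorder visits root first, so consume preorder in order;
for each root, split the current inorder slice at that value into
left-subtree inorder and right-subtree inorder, then recurse.
Recursive splits:
  root=18; inorder splits into left=[13, 16, 17], right=[21, 22, 28]
  root=13; inorder splits into left=[], right=[16, 17]
  root=16; inorder splits into left=[], right=[17]
  root=17; inorder splits into left=[], right=[]
  root=22; inorder splits into left=[21], right=[28]
  root=21; inorder splits into left=[], right=[]
  root=28; inorder splits into left=[], right=[]
Reconstructed level-order: [18, 13, 22, 16, 21, 28, 17]


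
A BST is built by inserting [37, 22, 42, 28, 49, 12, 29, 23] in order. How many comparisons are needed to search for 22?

Search path for 22: 37 -> 22
Found: True
Comparisons: 2


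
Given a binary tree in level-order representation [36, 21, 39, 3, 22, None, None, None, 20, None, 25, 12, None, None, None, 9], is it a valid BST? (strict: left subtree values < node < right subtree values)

Level-order array: [36, 21, 39, 3, 22, None, None, None, 20, None, 25, 12, None, None, None, 9]
Validate using subtree bounds (lo, hi): at each node, require lo < value < hi,
then recurse left with hi=value and right with lo=value.
Preorder trace (stopping at first violation):
  at node 36 with bounds (-inf, +inf): OK
  at node 21 with bounds (-inf, 36): OK
  at node 3 with bounds (-inf, 21): OK
  at node 20 with bounds (3, 21): OK
  at node 12 with bounds (3, 20): OK
  at node 9 with bounds (3, 12): OK
  at node 22 with bounds (21, 36): OK
  at node 25 with bounds (22, 36): OK
  at node 39 with bounds (36, +inf): OK
No violation found at any node.
Result: Valid BST


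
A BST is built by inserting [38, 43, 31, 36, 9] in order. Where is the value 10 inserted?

Starting tree (level order): [38, 31, 43, 9, 36]
Insertion path: 38 -> 31 -> 9
Result: insert 10 as right child of 9
Final tree (level order): [38, 31, 43, 9, 36, None, None, None, 10]


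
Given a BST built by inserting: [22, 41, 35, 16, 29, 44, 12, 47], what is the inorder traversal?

Tree insertion order: [22, 41, 35, 16, 29, 44, 12, 47]
Tree (level-order array): [22, 16, 41, 12, None, 35, 44, None, None, 29, None, None, 47]
Inorder traversal: [12, 16, 22, 29, 35, 41, 44, 47]


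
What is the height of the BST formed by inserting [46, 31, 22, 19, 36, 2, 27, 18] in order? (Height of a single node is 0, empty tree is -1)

Insertion order: [46, 31, 22, 19, 36, 2, 27, 18]
Tree (level-order array): [46, 31, None, 22, 36, 19, 27, None, None, 2, None, None, None, None, 18]
Compute height bottom-up (empty subtree = -1):
  height(18) = 1 + max(-1, -1) = 0
  height(2) = 1 + max(-1, 0) = 1
  height(19) = 1 + max(1, -1) = 2
  height(27) = 1 + max(-1, -1) = 0
  height(22) = 1 + max(2, 0) = 3
  height(36) = 1 + max(-1, -1) = 0
  height(31) = 1 + max(3, 0) = 4
  height(46) = 1 + max(4, -1) = 5
Height = 5


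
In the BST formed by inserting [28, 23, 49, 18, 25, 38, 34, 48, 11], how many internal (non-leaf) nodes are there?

Tree built from: [28, 23, 49, 18, 25, 38, 34, 48, 11]
Tree (level-order array): [28, 23, 49, 18, 25, 38, None, 11, None, None, None, 34, 48]
Rule: An internal node has at least one child.
Per-node child counts:
  node 28: 2 child(ren)
  node 23: 2 child(ren)
  node 18: 1 child(ren)
  node 11: 0 child(ren)
  node 25: 0 child(ren)
  node 49: 1 child(ren)
  node 38: 2 child(ren)
  node 34: 0 child(ren)
  node 48: 0 child(ren)
Matching nodes: [28, 23, 18, 49, 38]
Count of internal (non-leaf) nodes: 5


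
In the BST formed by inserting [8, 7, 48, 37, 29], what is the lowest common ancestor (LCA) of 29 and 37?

Tree insertion order: [8, 7, 48, 37, 29]
Tree (level-order array): [8, 7, 48, None, None, 37, None, 29]
In a BST, the LCA of p=29, q=37 is the first node v on the
root-to-leaf path with p <= v <= q (go left if both < v, right if both > v).
Walk from root:
  at 8: both 29 and 37 > 8, go right
  at 48: both 29 and 37 < 48, go left
  at 37: 29 <= 37 <= 37, this is the LCA
LCA = 37


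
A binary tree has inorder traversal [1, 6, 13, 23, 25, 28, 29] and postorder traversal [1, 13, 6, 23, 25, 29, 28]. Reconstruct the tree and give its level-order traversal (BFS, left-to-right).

Inorder:   [1, 6, 13, 23, 25, 28, 29]
Postorder: [1, 13, 6, 23, 25, 29, 28]
Algorithm: postorder visits root last, so walk postorder right-to-left;
each value is the root of the current inorder slice — split it at that
value, recurse on the right subtree first, then the left.
Recursive splits:
  root=28; inorder splits into left=[1, 6, 13, 23, 25], right=[29]
  root=29; inorder splits into left=[], right=[]
  root=25; inorder splits into left=[1, 6, 13, 23], right=[]
  root=23; inorder splits into left=[1, 6, 13], right=[]
  root=6; inorder splits into left=[1], right=[13]
  root=13; inorder splits into left=[], right=[]
  root=1; inorder splits into left=[], right=[]
Reconstructed level-order: [28, 25, 29, 23, 6, 1, 13]


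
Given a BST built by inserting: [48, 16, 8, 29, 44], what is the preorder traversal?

Tree insertion order: [48, 16, 8, 29, 44]
Tree (level-order array): [48, 16, None, 8, 29, None, None, None, 44]
Preorder traversal: [48, 16, 8, 29, 44]


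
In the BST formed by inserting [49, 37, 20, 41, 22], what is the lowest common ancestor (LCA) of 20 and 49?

Tree insertion order: [49, 37, 20, 41, 22]
Tree (level-order array): [49, 37, None, 20, 41, None, 22]
In a BST, the LCA of p=20, q=49 is the first node v on the
root-to-leaf path with p <= v <= q (go left if both < v, right if both > v).
Walk from root:
  at 49: 20 <= 49 <= 49, this is the LCA
LCA = 49


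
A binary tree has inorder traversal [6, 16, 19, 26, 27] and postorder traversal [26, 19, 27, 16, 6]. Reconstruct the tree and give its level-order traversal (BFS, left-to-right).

Inorder:   [6, 16, 19, 26, 27]
Postorder: [26, 19, 27, 16, 6]
Algorithm: postorder visits root last, so walk postorder right-to-left;
each value is the root of the current inorder slice — split it at that
value, recurse on the right subtree first, then the left.
Recursive splits:
  root=6; inorder splits into left=[], right=[16, 19, 26, 27]
  root=16; inorder splits into left=[], right=[19, 26, 27]
  root=27; inorder splits into left=[19, 26], right=[]
  root=19; inorder splits into left=[], right=[26]
  root=26; inorder splits into left=[], right=[]
Reconstructed level-order: [6, 16, 27, 19, 26]


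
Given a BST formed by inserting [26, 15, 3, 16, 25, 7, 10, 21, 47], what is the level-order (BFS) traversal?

Tree insertion order: [26, 15, 3, 16, 25, 7, 10, 21, 47]
Tree (level-order array): [26, 15, 47, 3, 16, None, None, None, 7, None, 25, None, 10, 21]
BFS from the root, enqueuing left then right child of each popped node:
  queue [26] -> pop 26, enqueue [15, 47], visited so far: [26]
  queue [15, 47] -> pop 15, enqueue [3, 16], visited so far: [26, 15]
  queue [47, 3, 16] -> pop 47, enqueue [none], visited so far: [26, 15, 47]
  queue [3, 16] -> pop 3, enqueue [7], visited so far: [26, 15, 47, 3]
  queue [16, 7] -> pop 16, enqueue [25], visited so far: [26, 15, 47, 3, 16]
  queue [7, 25] -> pop 7, enqueue [10], visited so far: [26, 15, 47, 3, 16, 7]
  queue [25, 10] -> pop 25, enqueue [21], visited so far: [26, 15, 47, 3, 16, 7, 25]
  queue [10, 21] -> pop 10, enqueue [none], visited so far: [26, 15, 47, 3, 16, 7, 25, 10]
  queue [21] -> pop 21, enqueue [none], visited so far: [26, 15, 47, 3, 16, 7, 25, 10, 21]
Result: [26, 15, 47, 3, 16, 7, 25, 10, 21]


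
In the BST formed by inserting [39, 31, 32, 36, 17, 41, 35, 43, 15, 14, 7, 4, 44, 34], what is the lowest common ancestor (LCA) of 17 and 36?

Tree insertion order: [39, 31, 32, 36, 17, 41, 35, 43, 15, 14, 7, 4, 44, 34]
Tree (level-order array): [39, 31, 41, 17, 32, None, 43, 15, None, None, 36, None, 44, 14, None, 35, None, None, None, 7, None, 34, None, 4]
In a BST, the LCA of p=17, q=36 is the first node v on the
root-to-leaf path with p <= v <= q (go left if both < v, right if both > v).
Walk from root:
  at 39: both 17 and 36 < 39, go left
  at 31: 17 <= 31 <= 36, this is the LCA
LCA = 31


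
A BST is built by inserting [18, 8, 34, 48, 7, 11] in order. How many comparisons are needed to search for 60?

Search path for 60: 18 -> 34 -> 48
Found: False
Comparisons: 3


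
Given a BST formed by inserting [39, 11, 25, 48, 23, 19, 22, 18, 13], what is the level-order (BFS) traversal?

Tree insertion order: [39, 11, 25, 48, 23, 19, 22, 18, 13]
Tree (level-order array): [39, 11, 48, None, 25, None, None, 23, None, 19, None, 18, 22, 13]
BFS from the root, enqueuing left then right child of each popped node:
  queue [39] -> pop 39, enqueue [11, 48], visited so far: [39]
  queue [11, 48] -> pop 11, enqueue [25], visited so far: [39, 11]
  queue [48, 25] -> pop 48, enqueue [none], visited so far: [39, 11, 48]
  queue [25] -> pop 25, enqueue [23], visited so far: [39, 11, 48, 25]
  queue [23] -> pop 23, enqueue [19], visited so far: [39, 11, 48, 25, 23]
  queue [19] -> pop 19, enqueue [18, 22], visited so far: [39, 11, 48, 25, 23, 19]
  queue [18, 22] -> pop 18, enqueue [13], visited so far: [39, 11, 48, 25, 23, 19, 18]
  queue [22, 13] -> pop 22, enqueue [none], visited so far: [39, 11, 48, 25, 23, 19, 18, 22]
  queue [13] -> pop 13, enqueue [none], visited so far: [39, 11, 48, 25, 23, 19, 18, 22, 13]
Result: [39, 11, 48, 25, 23, 19, 18, 22, 13]


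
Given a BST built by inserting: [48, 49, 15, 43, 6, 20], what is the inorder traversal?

Tree insertion order: [48, 49, 15, 43, 6, 20]
Tree (level-order array): [48, 15, 49, 6, 43, None, None, None, None, 20]
Inorder traversal: [6, 15, 20, 43, 48, 49]


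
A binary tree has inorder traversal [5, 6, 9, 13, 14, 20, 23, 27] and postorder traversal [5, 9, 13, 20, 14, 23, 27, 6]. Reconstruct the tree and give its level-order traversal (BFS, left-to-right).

Inorder:   [5, 6, 9, 13, 14, 20, 23, 27]
Postorder: [5, 9, 13, 20, 14, 23, 27, 6]
Algorithm: postorder visits root last, so walk postorder right-to-left;
each value is the root of the current inorder slice — split it at that
value, recurse on the right subtree first, then the left.
Recursive splits:
  root=6; inorder splits into left=[5], right=[9, 13, 14, 20, 23, 27]
  root=27; inorder splits into left=[9, 13, 14, 20, 23], right=[]
  root=23; inorder splits into left=[9, 13, 14, 20], right=[]
  root=14; inorder splits into left=[9, 13], right=[20]
  root=20; inorder splits into left=[], right=[]
  root=13; inorder splits into left=[9], right=[]
  root=9; inorder splits into left=[], right=[]
  root=5; inorder splits into left=[], right=[]
Reconstructed level-order: [6, 5, 27, 23, 14, 13, 20, 9]


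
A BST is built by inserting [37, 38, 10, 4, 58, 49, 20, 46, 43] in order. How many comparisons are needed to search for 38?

Search path for 38: 37 -> 38
Found: True
Comparisons: 2


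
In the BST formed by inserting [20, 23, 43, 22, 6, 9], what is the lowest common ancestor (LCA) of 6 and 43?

Tree insertion order: [20, 23, 43, 22, 6, 9]
Tree (level-order array): [20, 6, 23, None, 9, 22, 43]
In a BST, the LCA of p=6, q=43 is the first node v on the
root-to-leaf path with p <= v <= q (go left if both < v, right if both > v).
Walk from root:
  at 20: 6 <= 20 <= 43, this is the LCA
LCA = 20


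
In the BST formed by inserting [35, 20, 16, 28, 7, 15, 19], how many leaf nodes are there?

Tree built from: [35, 20, 16, 28, 7, 15, 19]
Tree (level-order array): [35, 20, None, 16, 28, 7, 19, None, None, None, 15]
Rule: A leaf has 0 children.
Per-node child counts:
  node 35: 1 child(ren)
  node 20: 2 child(ren)
  node 16: 2 child(ren)
  node 7: 1 child(ren)
  node 15: 0 child(ren)
  node 19: 0 child(ren)
  node 28: 0 child(ren)
Matching nodes: [15, 19, 28]
Count of leaf nodes: 3


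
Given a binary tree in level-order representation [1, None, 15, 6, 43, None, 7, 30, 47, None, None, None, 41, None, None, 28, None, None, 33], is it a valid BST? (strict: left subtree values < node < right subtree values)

Level-order array: [1, None, 15, 6, 43, None, 7, 30, 47, None, None, None, 41, None, None, 28, None, None, 33]
Validate using subtree bounds (lo, hi): at each node, require lo < value < hi,
then recurse left with hi=value and right with lo=value.
Preorder trace (stopping at first violation):
  at node 1 with bounds (-inf, +inf): OK
  at node 15 with bounds (1, +inf): OK
  at node 6 with bounds (1, 15): OK
  at node 7 with bounds (6, 15): OK
  at node 43 with bounds (15, +inf): OK
  at node 30 with bounds (15, 43): OK
  at node 41 with bounds (30, 43): OK
  at node 28 with bounds (30, 41): VIOLATION
Node 28 violates its bound: not (30 < 28 < 41).
Result: Not a valid BST


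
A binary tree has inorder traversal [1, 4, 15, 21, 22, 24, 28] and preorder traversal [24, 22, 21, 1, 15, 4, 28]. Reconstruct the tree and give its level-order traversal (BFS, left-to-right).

Inorder:  [1, 4, 15, 21, 22, 24, 28]
Preorder: [24, 22, 21, 1, 15, 4, 28]
Algorithm: preorder visits root first, so consume preorder in order;
for each root, split the current inorder slice at that value into
left-subtree inorder and right-subtree inorder, then recurse.
Recursive splits:
  root=24; inorder splits into left=[1, 4, 15, 21, 22], right=[28]
  root=22; inorder splits into left=[1, 4, 15, 21], right=[]
  root=21; inorder splits into left=[1, 4, 15], right=[]
  root=1; inorder splits into left=[], right=[4, 15]
  root=15; inorder splits into left=[4], right=[]
  root=4; inorder splits into left=[], right=[]
  root=28; inorder splits into left=[], right=[]
Reconstructed level-order: [24, 22, 28, 21, 1, 15, 4]
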